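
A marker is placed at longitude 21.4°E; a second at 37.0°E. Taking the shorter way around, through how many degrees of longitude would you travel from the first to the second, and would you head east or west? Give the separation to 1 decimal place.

Raw difference: 37.0 − 21.4 = 15.6°.
Normalise into (−180°, 180°]: 15.6° stays 15.6°.
Positive ⇒ the second point lies to the east; separation 15.6°.

15.6° east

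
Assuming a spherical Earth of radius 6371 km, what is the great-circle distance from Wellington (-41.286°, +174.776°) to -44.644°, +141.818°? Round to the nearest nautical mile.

1452 nmi

Δλ = 141.818 − 174.776 = -32.958°.
Δφ = -44.644 − -41.286 = -3.358°.
a = sin²(Δφ/2) + cos φ₁ · cos φ₂ · sin²(Δλ/2) = 0.043878.
c = 2·atan2(√a, √(1−a)) = 0.42207 rad → d = 6371·c ≈ 2688.98 km ≈ 1451.93 nmi.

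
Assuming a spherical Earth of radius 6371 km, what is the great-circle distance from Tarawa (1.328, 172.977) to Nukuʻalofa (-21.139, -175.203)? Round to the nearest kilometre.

2810 km

Δλ = -175.203 − 172.977 = -348.180°; wrapped into (−180°, 180°]: 11.820°.
Δφ = -21.139 − 1.328 = -22.467°.
a = sin²(Δφ/2) + cos φ₁ · cos φ₂ · sin²(Δλ/2) = 0.047836.
c = 2·atan2(√a, √(1−a)) = 0.44099 rad → d = 6371·c ≈ 2809.57 km.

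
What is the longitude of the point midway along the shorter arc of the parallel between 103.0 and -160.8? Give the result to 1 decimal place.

+151.1°

Signed shortest Δλ from +103.0° to -160.8° is +96.2°.
Midpoint longitude = +103.0° + (+96.2°)/2 = +103.0° + 48.1° = +151.1°.
(The naïve average (+103.0 + -160.8)/2 = -28.9° is on the wrong side of the globe.)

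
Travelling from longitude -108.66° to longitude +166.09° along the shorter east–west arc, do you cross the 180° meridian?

Yes

Naïve |166.09 − -108.66| = 274.75° > 180°, so the shorter arc goes the other way round — across 180°.
Signed shortest Δλ = ((166.09 − -108.66 + 180) mod 360) − 180 = -85.25°.
Going west by 85.25° from -108.66° passes through 180° before reaching +166.09°.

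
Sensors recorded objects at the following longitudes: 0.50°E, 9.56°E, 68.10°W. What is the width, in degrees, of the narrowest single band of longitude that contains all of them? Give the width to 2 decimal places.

Sort the longitudes: -68.10°, +0.50°, +9.56°.
Eastward gaps between consecutive values (wrapping around): 68.60°, 9.06°, 282.34°.
Largest gap = 282.34° ⇒ minimal covering band is its complement: 360° − 282.34° = 77.66°.
Band runs from -68.10° eastward to +9.56°.

77.66°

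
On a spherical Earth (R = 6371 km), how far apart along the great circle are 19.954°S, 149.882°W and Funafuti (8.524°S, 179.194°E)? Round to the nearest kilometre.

Δλ = 179.194 − -149.882 = 329.076°; wrapped into (−180°, 180°]: -30.924°.
Δφ = -8.524 − -19.954 = 11.430°.
a = sin²(Δφ/2) + cos φ₁ · cos φ₂ · sin²(Δλ/2) = 0.075987.
c = 2·atan2(√a, √(1−a)) = 0.55855 rad → d = 6371·c ≈ 3558.49 km.

3558 km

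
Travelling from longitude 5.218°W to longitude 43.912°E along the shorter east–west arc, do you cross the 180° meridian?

No

Signed shortest Δλ = ((43.912 − -5.218 + 180) mod 360) − 180 = 49.13°.
Going east by 49.13° from -5.218° reaches +43.912° without touching 180°.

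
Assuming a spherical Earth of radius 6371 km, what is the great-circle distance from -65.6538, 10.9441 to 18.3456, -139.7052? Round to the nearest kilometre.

Δλ = -139.7052 − 10.9441 = -150.6493°.
Δφ = 18.3456 − -65.6538 = 83.9994°.
a = sin²(Δφ/2) + cos φ₁ · cos φ₂ · sin²(Δλ/2) = 0.813913.
c = 2·atan2(√a, √(1−a)) = 2.24955 rad → d = 6371·c ≈ 14331.90 km.

14332 km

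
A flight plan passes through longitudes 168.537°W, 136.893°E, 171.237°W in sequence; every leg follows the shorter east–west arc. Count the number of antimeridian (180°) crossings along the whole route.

2

Leg 1: -168.537° → +136.893°, shortest Δλ = -54.57° (west) — crosses 180°.
Leg 2: +136.893° → -171.237°, shortest Δλ = 51.87° (east) — crosses 180°.
Total crossings: 2.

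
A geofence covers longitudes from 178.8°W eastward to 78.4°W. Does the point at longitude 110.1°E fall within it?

No

Band width going east from -178.8° to -78.4°: ((-78.4 − -178.8) mod 360) = 100.4°.
Offset of +110.1° east of the west edge: ((110.1 − -178.8) mod 360) = 288.9°.
288.9° > 100.4° ⇒ outside.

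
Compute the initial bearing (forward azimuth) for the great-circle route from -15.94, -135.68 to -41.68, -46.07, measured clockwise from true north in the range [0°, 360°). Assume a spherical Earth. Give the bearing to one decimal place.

130.5°

Δλ = -46.07 − -135.68 = 89.61°.
θ = atan2( sin Δλ · cos φ₂ , cos φ₁ · sin φ₂ − sin φ₁ · cos φ₂ · cos Δλ )
  = atan2(0.74685, -0.63801) = 130.506° → normalised to [0°, 360°): 130.506°.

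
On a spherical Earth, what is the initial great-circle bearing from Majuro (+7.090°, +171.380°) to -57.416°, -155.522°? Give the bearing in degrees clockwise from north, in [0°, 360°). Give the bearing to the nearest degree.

162°

Δλ = -155.522 − 171.380 = -326.902°; wrapped into (−180°, 180°]: 33.098°.
θ = atan2( sin Δλ · cos φ₂ , cos φ₁ · sin φ₂ − sin φ₁ · cos φ₂ · cos Δλ )
  = atan2(0.29408, -0.89184) = 161.750° → normalised to [0°, 360°): 161.750°.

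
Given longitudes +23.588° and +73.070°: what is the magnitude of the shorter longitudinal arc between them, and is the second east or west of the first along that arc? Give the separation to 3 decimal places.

Raw difference: 73.070 − 23.588 = 49.482°.
Normalise into (−180°, 180°]: 49.482° stays 49.482°.
Positive ⇒ the second point lies to the east; separation 49.482°.

49.482° east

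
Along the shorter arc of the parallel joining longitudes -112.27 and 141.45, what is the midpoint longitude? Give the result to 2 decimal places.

-165.41°

Signed shortest Δλ from -112.27° to +141.45° is -106.28°.
Midpoint longitude = -112.27° + (-106.28°)/2 = -112.27° − 53.14° = -165.41°.
(The naïve average (-112.27 + +141.45)/2 = 14.59° is on the wrong side of the globe.)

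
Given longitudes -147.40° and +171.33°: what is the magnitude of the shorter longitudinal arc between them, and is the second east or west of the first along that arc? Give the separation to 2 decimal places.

Raw difference: 171.33 − -147.40 = 318.73°.
Normalise into (−180°, 180°]: 318.73° − 360° = -41.27°.
Negative ⇒ the second point lies to the west; separation 41.27°.

41.27° west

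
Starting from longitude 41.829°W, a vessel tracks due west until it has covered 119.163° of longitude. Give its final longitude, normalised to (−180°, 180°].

160.992°W

Start at -41.829°; shift −119.163° → -160.992°.
-160.992° already lies in (−180°, 180°].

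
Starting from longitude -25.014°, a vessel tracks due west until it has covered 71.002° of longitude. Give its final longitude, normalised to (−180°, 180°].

-96.016°

Start at -25.014°; shift −71.002° → -96.016°.
-96.016° already lies in (−180°, 180°].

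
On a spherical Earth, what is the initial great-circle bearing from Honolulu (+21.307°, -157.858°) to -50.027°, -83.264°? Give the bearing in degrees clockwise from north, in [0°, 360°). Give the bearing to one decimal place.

Δλ = -83.264 − -157.858 = 74.594°.
θ = atan2( sin Δλ · cos φ₂ , cos φ₁ · sin φ₂ − sin φ₁ · cos φ₂ · cos Δλ )
  = atan2(0.61934, -0.77598) = 141.405° → normalised to [0°, 360°): 141.405°.

141.4°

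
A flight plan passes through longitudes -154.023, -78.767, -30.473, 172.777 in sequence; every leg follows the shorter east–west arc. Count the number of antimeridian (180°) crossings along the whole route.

1

Leg 1: -154.023° → -78.767°, shortest Δλ = 75.256° (east) — does not cross 180°.
Leg 2: -78.767° → -30.473°, shortest Δλ = 48.294° (east) — does not cross 180°.
Leg 3: -30.473° → +172.777°, shortest Δλ = -156.75° (west) — crosses 180°.
Total crossings: 1.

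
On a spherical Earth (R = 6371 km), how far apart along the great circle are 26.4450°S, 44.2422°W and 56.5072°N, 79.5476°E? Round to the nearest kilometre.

14484 km

Δλ = 79.5476 − -44.2422 = 123.7898°.
Δφ = 56.5072 − -26.4450 = 82.9522°.
a = sin²(Δφ/2) + cos φ₁ · cos φ₂ · sin²(Δλ/2) = 0.823090.
c = 2·atan2(√a, √(1−a)) = 2.27336 rad → d = 6371·c ≈ 14483.60 km.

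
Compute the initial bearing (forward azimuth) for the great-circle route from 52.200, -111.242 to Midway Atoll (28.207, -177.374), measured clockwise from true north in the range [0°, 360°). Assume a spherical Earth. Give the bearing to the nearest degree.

271°

Δλ = -177.374 − -111.242 = -66.132°.
θ = atan2( sin Δλ · cos φ₂ , cos φ₁ · sin φ₂ − sin φ₁ · cos φ₂ · cos Δλ )
  = atan2(-0.80588, 0.00794) = -89.435° → normalised to [0°, 360°): 270.565°.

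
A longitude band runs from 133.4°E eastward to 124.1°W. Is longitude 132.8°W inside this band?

Band width going east from +133.4° to -124.1°: ((-124.1 − 133.4) mod 360) = 102.5°.
Offset of -132.8° east of the west edge: ((-132.8 − 133.4) mod 360) = 93.8°.
93.8° ≤ 102.5° ⇒ inside.

Yes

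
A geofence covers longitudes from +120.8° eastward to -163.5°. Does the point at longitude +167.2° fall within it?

Yes

Band width going east from +120.8° to -163.5°: ((-163.5 − 120.8) mod 360) = 75.7°.
Offset of +167.2° east of the west edge: ((167.2 − 120.8) mod 360) = 46.4°.
46.4° ≤ 75.7° ⇒ inside.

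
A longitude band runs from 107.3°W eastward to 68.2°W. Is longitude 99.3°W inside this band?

Yes

Band width going east from -107.3° to -68.2°: ((-68.2 − -107.3) mod 360) = 39.1°.
Offset of -99.3° east of the west edge: ((-99.3 − -107.3) mod 360) = 8.0°.
8.0° ≤ 39.1° ⇒ inside.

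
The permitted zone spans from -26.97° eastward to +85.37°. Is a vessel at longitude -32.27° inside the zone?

No

Band width going east from -26.97° to +85.37°: ((85.37 − -26.97) mod 360) = 112.34°.
Offset of -32.27° east of the west edge: ((-32.27 − -26.97) mod 360) = 354.70°.
354.70° > 112.34° ⇒ outside.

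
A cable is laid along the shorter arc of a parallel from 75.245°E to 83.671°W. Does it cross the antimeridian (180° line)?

Signed shortest Δλ = ((-83.671 − 75.245 + 180) mod 360) − 180 = -158.916°.
Going west by 158.916° from +75.245° reaches -83.671° without touching 180°.

No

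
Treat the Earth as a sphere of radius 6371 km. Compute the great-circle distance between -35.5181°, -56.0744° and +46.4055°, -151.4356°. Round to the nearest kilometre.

13148 km

Δλ = -151.4356 − -56.0744 = -95.3612°.
Δφ = 46.4055 − -35.5181 = 81.9236°.
a = sin²(Δφ/2) + cos φ₁ · cos φ₂ · sin²(Δλ/2) = 0.736597.
c = 2·atan2(√a, √(1−a)) = 2.06371 rad → d = 6371·c ≈ 13147.88 km.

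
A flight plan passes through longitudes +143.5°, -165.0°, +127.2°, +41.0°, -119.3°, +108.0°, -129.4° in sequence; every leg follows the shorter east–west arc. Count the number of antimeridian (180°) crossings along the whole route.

4

Leg 1: +143.5° → -165.0°, shortest Δλ = 51.5° (east) — crosses 180°.
Leg 2: -165.0° → +127.2°, shortest Δλ = -67.8° (west) — crosses 180°.
Leg 3: +127.2° → +41.0°, shortest Δλ = -86.2° (west) — does not cross 180°.
Leg 4: +41.0° → -119.3°, shortest Δλ = -160.3° (west) — does not cross 180°.
Leg 5: -119.3° → +108.0°, shortest Δλ = -132.7° (west) — crosses 180°.
Leg 6: +108.0° → -129.4°, shortest Δλ = 122.6° (east) — crosses 180°.
Total crossings: 4.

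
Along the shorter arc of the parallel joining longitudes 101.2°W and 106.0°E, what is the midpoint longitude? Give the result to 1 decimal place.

177.6°W

Signed shortest Δλ from -101.2° to +106.0° is -152.8°.
Midpoint longitude = -101.2° + (-152.8°)/2 = -101.2° − 76.4° = -177.6°.
(The naïve average (-101.2 + +106.0)/2 = 2.4° is on the wrong side of the globe.)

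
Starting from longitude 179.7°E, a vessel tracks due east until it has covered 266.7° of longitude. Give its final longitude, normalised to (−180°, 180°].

86.4°E

Start at +179.7°; shift +266.7° → +446.4°.
+446.4° lies outside (−180°, 180°]; subtract 360° → +86.4°.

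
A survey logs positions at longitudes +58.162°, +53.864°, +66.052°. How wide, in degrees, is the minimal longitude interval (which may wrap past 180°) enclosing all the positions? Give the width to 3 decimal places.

12.188°

Sort the longitudes: +53.864°, +58.162°, +66.052°.
Eastward gaps between consecutive values (wrapping around): 4.298°, 7.890°, 347.812°.
Largest gap = 347.812° ⇒ minimal covering band is its complement: 360° − 347.812° = 12.188°.
Band runs from +53.864° eastward to +66.052°.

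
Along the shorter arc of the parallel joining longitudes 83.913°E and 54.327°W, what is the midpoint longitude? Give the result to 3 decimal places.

Signed shortest Δλ from +83.913° to -54.327° is -138.240°.
Midpoint longitude = +83.913° + (-138.240°)/2 = +83.913° − 69.120° = +14.793°.

14.793°E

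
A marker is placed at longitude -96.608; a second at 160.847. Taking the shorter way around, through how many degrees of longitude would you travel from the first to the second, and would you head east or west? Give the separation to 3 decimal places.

Raw difference: 160.847 − -96.608 = 257.455°.
Normalise into (−180°, 180°]: 257.455° − 360° = -102.545°.
Negative ⇒ the second point lies to the west; separation 102.545°.

102.545° west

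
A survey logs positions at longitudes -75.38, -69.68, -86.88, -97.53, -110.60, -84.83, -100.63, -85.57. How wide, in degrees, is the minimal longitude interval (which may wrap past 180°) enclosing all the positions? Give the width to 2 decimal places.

Sort the longitudes: -110.60°, -100.63°, -97.53°, -86.88°, -85.57°, -84.83°, -75.38°, -69.68°.
Eastward gaps between consecutive values (wrapping around): 9.97°, 3.10°, 10.65°, 1.31°, 0.74°, 9.45°, 5.70°, 319.08°.
Largest gap = 319.08° ⇒ minimal covering band is its complement: 360° − 319.08° = 40.92°.
Band runs from -110.60° eastward to -69.68°.

40.92°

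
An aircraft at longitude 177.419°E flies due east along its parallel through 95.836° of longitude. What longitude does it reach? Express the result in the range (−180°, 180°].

86.745°W

Start at +177.419°; shift +95.836° → +273.255°.
+273.255° lies outside (−180°, 180°]; subtract 360° → -86.745°.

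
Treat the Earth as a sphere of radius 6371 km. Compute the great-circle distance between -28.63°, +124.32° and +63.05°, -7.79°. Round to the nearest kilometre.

Δλ = -7.79 − 124.32 = -132.11°.
Δφ = 63.05 − -28.63 = 91.68°.
a = sin²(Δφ/2) + cos φ₁ · cos φ₂ · sin²(Δλ/2) = 0.846932.
c = 2·atan2(√a, √(1−a)) = 2.33764 rad → d = 6371·c ≈ 14893.09 km.

14893 km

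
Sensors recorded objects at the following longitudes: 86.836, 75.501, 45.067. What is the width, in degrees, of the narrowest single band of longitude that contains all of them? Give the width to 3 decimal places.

Sort the longitudes: +45.067°, +75.501°, +86.836°.
Eastward gaps between consecutive values (wrapping around): 30.434°, 11.335°, 318.231°.
Largest gap = 318.231° ⇒ minimal covering band is its complement: 360° − 318.231° = 41.769°.
Band runs from +45.067° eastward to +86.836°.

41.769°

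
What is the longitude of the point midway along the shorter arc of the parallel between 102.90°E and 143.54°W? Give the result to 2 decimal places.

159.68°E

Signed shortest Δλ from +102.90° to -143.54° is +113.56°.
Midpoint longitude = +102.90° + (+113.56°)/2 = +102.90° + 56.78° = +159.68°.
(The naïve average (+102.90 + -143.54)/2 = -20.32° is on the wrong side of the globe.)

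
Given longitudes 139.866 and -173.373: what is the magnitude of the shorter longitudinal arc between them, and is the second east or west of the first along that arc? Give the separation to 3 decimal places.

Raw difference: -173.373 − 139.866 = -313.239°.
Normalise into (−180°, 180°]: -313.239° + 360° = 46.761°.
Positive ⇒ the second point lies to the east; separation 46.761°.

46.761° east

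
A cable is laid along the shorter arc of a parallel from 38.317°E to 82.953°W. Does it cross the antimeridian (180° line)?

No

Signed shortest Δλ = ((-82.953 − 38.317 + 180) mod 360) − 180 = -121.27°.
Going west by 121.27° from +38.317° reaches -82.953° without touching 180°.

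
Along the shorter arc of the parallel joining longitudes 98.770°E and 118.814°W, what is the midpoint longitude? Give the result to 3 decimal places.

Signed shortest Δλ from +98.770° to -118.814° is +142.416°.
Midpoint longitude = +98.770° + (+142.416°)/2 = +98.770° + 71.208° = +169.978°.
(The naïve average (+98.770 + -118.814)/2 = -10.022° is on the wrong side of the globe.)

169.978°E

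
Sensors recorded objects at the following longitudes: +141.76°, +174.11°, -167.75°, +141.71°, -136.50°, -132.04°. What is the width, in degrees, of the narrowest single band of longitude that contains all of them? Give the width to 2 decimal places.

86.25°

Sort the longitudes: -167.75°, -136.50°, -132.04°, +141.71°, +141.76°, +174.11°.
Eastward gaps between consecutive values (wrapping around): 31.25°, 4.46°, 273.75°, 0.05°, 32.35°, 18.14°.
Largest gap = 273.75° ⇒ minimal covering band is its complement: 360° − 273.75° = 86.25°.
Band runs from +141.71° eastward to -132.04°, crossing the antimeridian.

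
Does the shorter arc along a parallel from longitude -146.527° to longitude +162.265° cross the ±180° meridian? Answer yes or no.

Naïve |162.265 − -146.527| = 308.792° > 180°, so the shorter arc goes the other way round — across 180°.
Signed shortest Δλ = ((162.265 − -146.527 + 180) mod 360) − 180 = -51.208°.
Going west by 51.208° from -146.527° passes through 180° before reaching +162.265°.

Yes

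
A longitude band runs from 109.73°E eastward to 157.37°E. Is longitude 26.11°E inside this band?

Band width going east from +109.73° to +157.37°: ((157.37 − 109.73) mod 360) = 47.64°.
Offset of +26.11° east of the west edge: ((26.11 − 109.73) mod 360) = 276.38°.
276.38° > 47.64° ⇒ outside.

No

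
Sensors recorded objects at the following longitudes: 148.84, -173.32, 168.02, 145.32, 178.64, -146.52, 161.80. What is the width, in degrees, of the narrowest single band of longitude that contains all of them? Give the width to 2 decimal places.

68.16°

Sort the longitudes: -173.32°, -146.52°, +145.32°, +148.84°, +161.80°, +168.02°, +178.64°.
Eastward gaps between consecutive values (wrapping around): 26.80°, 291.84°, 3.52°, 12.96°, 6.22°, 10.62°, 8.04°.
Largest gap = 291.84° ⇒ minimal covering band is its complement: 360° − 291.84° = 68.16°.
Band runs from +145.32° eastward to -146.52°, crossing the antimeridian.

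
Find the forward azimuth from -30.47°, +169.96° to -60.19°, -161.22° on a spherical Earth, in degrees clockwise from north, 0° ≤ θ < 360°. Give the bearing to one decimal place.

155.5°

Δλ = -161.22 − 169.96 = -331.18°; wrapped into (−180°, 180°]: 28.82°.
θ = atan2( sin Δλ · cos φ₂ , cos φ₁ · sin φ₂ − sin φ₁ · cos φ₂ · cos Δλ )
  = atan2(0.23964, -0.52699) = 155.547° → normalised to [0°, 360°): 155.547°.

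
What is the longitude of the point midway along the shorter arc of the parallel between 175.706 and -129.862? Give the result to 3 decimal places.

-157.078°

Signed shortest Δλ from +175.706° to -129.862° is +54.432°.
Midpoint longitude = +175.706° + (+54.432°)/2 = +175.706° + 27.216° = +202.922°.
Normalise into (−180°, 180°]: -157.078°.
(The naïve average (+175.706 + -129.862)/2 = 22.922° is on the wrong side of the globe.)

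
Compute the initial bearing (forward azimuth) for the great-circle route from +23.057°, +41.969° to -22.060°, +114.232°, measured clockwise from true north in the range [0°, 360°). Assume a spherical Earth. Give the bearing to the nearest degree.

Δλ = 114.232 − 41.969 = 72.263°.
θ = atan2( sin Δλ · cos φ₂ , cos φ₁ · sin φ₂ − sin φ₁ · cos φ₂ · cos Δλ )
  = atan2(0.88274, -0.45615) = 117.328° → normalised to [0°, 360°): 117.328°.

117°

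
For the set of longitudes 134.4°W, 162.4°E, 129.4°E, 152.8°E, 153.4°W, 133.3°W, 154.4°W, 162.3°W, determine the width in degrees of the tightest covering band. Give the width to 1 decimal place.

97.3°

Sort the longitudes: -162.3°, -154.4°, -153.4°, -134.4°, -133.3°, +129.4°, +152.8°, +162.4°.
Eastward gaps between consecutive values (wrapping around): 7.9°, 1.0°, 19.0°, 1.1°, 262.7°, 23.4°, 9.6°, 35.3°.
Largest gap = 262.7° ⇒ minimal covering band is its complement: 360° − 262.7° = 97.3°.
Band runs from +129.4° eastward to -133.3°, crossing the antimeridian.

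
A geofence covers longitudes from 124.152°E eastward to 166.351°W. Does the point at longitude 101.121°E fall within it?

Band width going east from +124.152° to -166.351°: ((-166.351 − 124.152) mod 360) = 69.497°.
Offset of +101.121° east of the west edge: ((101.121 − 124.152) mod 360) = 336.969°.
336.969° > 69.497° ⇒ outside.

No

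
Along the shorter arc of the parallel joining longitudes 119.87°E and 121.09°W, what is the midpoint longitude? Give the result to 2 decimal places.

Signed shortest Δλ from +119.87° to -121.09° is +119.04°.
Midpoint longitude = +119.87° + (+119.04°)/2 = +119.87° + 59.52° = +179.39°.
(The naïve average (+119.87 + -121.09)/2 = -0.61° is on the wrong side of the globe.)

179.39°E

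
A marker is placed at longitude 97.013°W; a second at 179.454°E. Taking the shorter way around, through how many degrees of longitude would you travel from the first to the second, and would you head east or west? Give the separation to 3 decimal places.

Raw difference: 179.454 − -97.013 = 276.467°.
Normalise into (−180°, 180°]: 276.467° − 360° = -83.533°.
Negative ⇒ the second point lies to the west; separation 83.533°.

83.533° west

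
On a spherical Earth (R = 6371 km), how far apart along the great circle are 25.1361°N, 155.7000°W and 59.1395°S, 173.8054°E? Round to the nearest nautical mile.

5281 nmi

Δλ = 173.8054 − -155.7000 = 329.5054°; wrapped into (−180°, 180°]: -30.4946°.
Δφ = -59.1395 − 25.1361 = -84.2756°.
a = sin²(Δφ/2) + cos φ₁ · cos φ₂ · sin²(Δλ/2) = 0.482245.
c = 2·atan2(√a, √(1−a)) = 1.53528 rad → d = 6371·c ≈ 9781.26 km ≈ 5281.46 nmi.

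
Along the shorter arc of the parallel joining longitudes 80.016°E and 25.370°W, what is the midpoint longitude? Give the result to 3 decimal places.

27.323°E

Signed shortest Δλ from +80.016° to -25.370° is -105.386°.
Midpoint longitude = +80.016° + (-105.386°)/2 = +80.016° − 52.693° = +27.323°.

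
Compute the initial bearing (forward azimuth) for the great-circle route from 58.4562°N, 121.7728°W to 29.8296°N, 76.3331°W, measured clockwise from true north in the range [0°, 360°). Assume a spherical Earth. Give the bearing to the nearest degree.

Δλ = -76.3331 − -121.7728 = 45.4397°.
θ = atan2( sin Δλ · cos φ₂ , cos φ₁ · sin φ₂ − sin φ₁ · cos φ₂ · cos Δλ )
  = atan2(0.61811, -0.25853) = 112.697° → normalised to [0°, 360°): 112.697°.

113°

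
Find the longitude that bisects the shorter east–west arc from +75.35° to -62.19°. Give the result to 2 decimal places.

Signed shortest Δλ from +75.35° to -62.19° is -137.54°.
Midpoint longitude = +75.35° + (-137.54°)/2 = +75.35° − 68.77° = +6.58°.

+6.58°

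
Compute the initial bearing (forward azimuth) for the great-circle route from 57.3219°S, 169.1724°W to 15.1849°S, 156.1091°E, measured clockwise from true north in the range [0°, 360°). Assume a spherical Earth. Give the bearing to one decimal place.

313.8°

Δλ = 156.1091 − -169.1724 = 325.2815°; wrapped into (−180°, 180°]: -34.7185°.
θ = atan2( sin Δλ · cos φ₂ , cos φ₁ · sin φ₂ − sin φ₁ · cos φ₂ · cos Δλ )
  = atan2(-0.54966, 0.52628) = -46.245° → normalised to [0°, 360°): 313.755°.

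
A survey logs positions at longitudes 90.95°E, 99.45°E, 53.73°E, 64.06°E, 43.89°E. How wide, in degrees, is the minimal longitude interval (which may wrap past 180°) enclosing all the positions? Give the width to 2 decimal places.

55.56°

Sort the longitudes: +43.89°, +53.73°, +64.06°, +90.95°, +99.45°.
Eastward gaps between consecutive values (wrapping around): 9.84°, 10.33°, 26.89°, 8.50°, 304.44°.
Largest gap = 304.44° ⇒ minimal covering band is its complement: 360° − 304.44° = 55.56°.
Band runs from +43.89° eastward to +99.45°.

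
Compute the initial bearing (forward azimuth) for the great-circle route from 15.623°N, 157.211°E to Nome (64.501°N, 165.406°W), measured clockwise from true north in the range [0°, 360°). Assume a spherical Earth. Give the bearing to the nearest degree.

19°

Δλ = -165.406 − 157.211 = -322.617°; wrapped into (−180°, 180°]: 37.383°.
θ = atan2( sin Δλ · cos φ₂ , cos φ₁ · sin φ₂ − sin φ₁ · cos φ₂ · cos Δλ )
  = atan2(0.26137, 0.77712) = 18.589° → normalised to [0°, 360°): 18.589°.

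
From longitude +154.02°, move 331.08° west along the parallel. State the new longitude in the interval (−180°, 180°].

-177.06°

Start at +154.02°; shift −331.08° → -177.06°.
-177.06° already lies in (−180°, 180°].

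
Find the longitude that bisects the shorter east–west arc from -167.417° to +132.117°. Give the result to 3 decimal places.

Signed shortest Δλ from -167.417° to +132.117° is -60.466°.
Midpoint longitude = -167.417° + (-60.466°)/2 = -167.417° − 30.233° = -197.650°.
Normalise into (−180°, 180°]: +162.350°.
(The naïve average (-167.417 + +132.117)/2 = -17.65° is on the wrong side of the globe.)

+162.350°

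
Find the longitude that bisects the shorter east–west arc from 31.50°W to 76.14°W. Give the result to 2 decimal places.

53.82°W

Signed shortest Δλ from -31.50° to -76.14° is -44.64°.
Midpoint longitude = -31.50° + (-44.64°)/2 = -31.50° − 22.32° = -53.82°.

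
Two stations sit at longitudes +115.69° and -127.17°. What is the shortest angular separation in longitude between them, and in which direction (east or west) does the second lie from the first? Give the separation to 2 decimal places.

Raw difference: -127.17 − 115.69 = -242.86°.
Normalise into (−180°, 180°]: -242.86° + 360° = 117.14°.
Positive ⇒ the second point lies to the east; separation 117.14°.

117.14° east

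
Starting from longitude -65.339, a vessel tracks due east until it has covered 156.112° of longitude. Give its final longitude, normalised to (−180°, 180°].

+90.773°

Start at -65.339°; shift +156.112° → +90.773°.
+90.773° already lies in (−180°, 180°].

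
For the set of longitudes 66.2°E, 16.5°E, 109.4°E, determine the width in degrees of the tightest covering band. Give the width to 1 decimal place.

92.9°

Sort the longitudes: +16.5°, +66.2°, +109.4°.
Eastward gaps between consecutive values (wrapping around): 49.7°, 43.2°, 267.1°.
Largest gap = 267.1° ⇒ minimal covering band is its complement: 360° − 267.1° = 92.9°.
Band runs from +16.5° eastward to +109.4°.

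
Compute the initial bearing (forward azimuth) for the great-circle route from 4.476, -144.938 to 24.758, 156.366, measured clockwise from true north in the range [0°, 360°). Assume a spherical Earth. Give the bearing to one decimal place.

Δλ = 156.366 − -144.938 = 301.304°; wrapped into (−180°, 180°]: -58.696°.
θ = atan2( sin Δλ · cos φ₂ , cos φ₁ · sin φ₂ − sin φ₁ · cos φ₂ · cos Δλ )
  = atan2(-0.77589, 0.38069) = -63.865° → normalised to [0°, 360°): 296.135°.

296.1°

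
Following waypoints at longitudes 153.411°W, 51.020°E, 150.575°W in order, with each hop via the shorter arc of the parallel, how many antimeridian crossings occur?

2

Leg 1: -153.411° → +51.020°, shortest Δλ = -155.569° (west) — crosses 180°.
Leg 2: +51.020° → -150.575°, shortest Δλ = 158.405° (east) — crosses 180°.
Total crossings: 2.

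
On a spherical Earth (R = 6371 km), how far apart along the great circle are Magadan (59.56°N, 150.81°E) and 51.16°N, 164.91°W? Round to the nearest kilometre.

2888 km

Δλ = -164.91 − 150.81 = -315.72°; wrapped into (−180°, 180°]: 44.28°.
Δφ = 51.16 − 59.56 = -8.40°.
a = sin²(Δφ/2) + cos φ₁ · cos φ₂ · sin²(Δλ/2) = 0.050492.
c = 2·atan2(√a, √(1−a)) = 0.45328 rad → d = 6371·c ≈ 2887.85 km.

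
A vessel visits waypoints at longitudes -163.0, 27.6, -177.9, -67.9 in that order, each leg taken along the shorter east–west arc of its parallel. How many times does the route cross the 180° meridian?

Leg 1: -163.0° → +27.6°, shortest Δλ = -169.4° (west) — crosses 180°.
Leg 2: +27.6° → -177.9°, shortest Δλ = 154.5° (east) — crosses 180°.
Leg 3: -177.9° → -67.9°, shortest Δλ = 110.0° (east) — does not cross 180°.
Total crossings: 2.

2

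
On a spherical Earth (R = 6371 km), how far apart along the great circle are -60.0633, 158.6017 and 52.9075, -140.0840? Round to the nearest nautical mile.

Δλ = -140.0840 − 158.6017 = -298.6857°; wrapped into (−180°, 180°]: 61.3143°.
Δφ = 52.9075 − -60.0633 = 112.9708°.
a = sin²(Δφ/2) + cos φ₁ · cos φ₂ · sin²(Δλ/2) = 0.773384.
c = 2·atan2(√a, √(1−a)) = 2.14929 rad → d = 6371·c ≈ 13693.16 km ≈ 7393.71 nmi.

7394 nmi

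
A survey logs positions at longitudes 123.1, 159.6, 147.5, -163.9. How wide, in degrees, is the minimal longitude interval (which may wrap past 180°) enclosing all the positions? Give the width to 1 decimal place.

Sort the longitudes: -163.9°, +123.1°, +147.5°, +159.6°.
Eastward gaps between consecutive values (wrapping around): 287.0°, 24.4°, 12.1°, 36.5°.
Largest gap = 287.0° ⇒ minimal covering band is its complement: 360° − 287.0° = 73.0°.
Band runs from +123.1° eastward to -163.9°, crossing the antimeridian.

73.0°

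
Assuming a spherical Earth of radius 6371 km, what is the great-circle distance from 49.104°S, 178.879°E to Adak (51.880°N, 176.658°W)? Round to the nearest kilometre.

Δλ = -176.658 − 178.879 = -355.537°; wrapped into (−180°, 180°]: 4.463°.
Δφ = 51.880 − -49.104 = 100.984°.
a = sin²(Δφ/2) + cos φ₁ · cos φ₂ · sin²(Δλ/2) = 0.595880.
c = 2·atan2(√a, √(1−a)) = 1.76375 rad → d = 6371·c ≈ 11236.86 km.

11237 km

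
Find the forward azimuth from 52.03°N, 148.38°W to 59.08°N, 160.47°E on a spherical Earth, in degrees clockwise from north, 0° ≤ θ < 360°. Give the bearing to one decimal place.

Δλ = 160.47 − -148.38 = 308.85°; wrapped into (−180°, 180°]: -51.15°.
θ = atan2( sin Δλ · cos φ₂ , cos φ₁ · sin φ₂ − sin φ₁ · cos φ₂ · cos Δλ )
  = atan2(-0.40017, 0.27371) = -55.628° → normalised to [0°, 360°): 304.372°.

304.4°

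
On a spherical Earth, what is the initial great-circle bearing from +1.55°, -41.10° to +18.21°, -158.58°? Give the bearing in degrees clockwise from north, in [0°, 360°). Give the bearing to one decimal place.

Δλ = -158.58 − -41.10 = -117.48°.
θ = atan2( sin Δλ · cos φ₂ , cos φ₁ · sin φ₂ − sin φ₁ · cos φ₂ · cos Δλ )
  = atan2(-0.84274, 0.32424) = -68.956° → normalised to [0°, 360°): 291.044°.

291.0°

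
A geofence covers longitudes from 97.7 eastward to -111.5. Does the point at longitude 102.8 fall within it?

Band width going east from +97.7° to -111.5°: ((-111.5 − 97.7) mod 360) = 150.8°.
Offset of +102.8° east of the west edge: ((102.8 − 97.7) mod 360) = 5.1°.
5.1° ≤ 150.8° ⇒ inside.

Yes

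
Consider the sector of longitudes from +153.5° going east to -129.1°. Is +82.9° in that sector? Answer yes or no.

Band width going east from +153.5° to -129.1°: ((-129.1 − 153.5) mod 360) = 77.4°.
Offset of +82.9° east of the west edge: ((82.9 − 153.5) mod 360) = 289.4°.
289.4° > 77.4° ⇒ outside.

No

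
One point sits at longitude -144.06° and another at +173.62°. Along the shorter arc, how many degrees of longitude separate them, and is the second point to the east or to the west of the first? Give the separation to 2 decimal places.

Raw difference: 173.62 − -144.06 = 317.68°.
Normalise into (−180°, 180°]: 317.68° − 360° = -42.32°.
Negative ⇒ the second point lies to the west; separation 42.32°.

42.32° west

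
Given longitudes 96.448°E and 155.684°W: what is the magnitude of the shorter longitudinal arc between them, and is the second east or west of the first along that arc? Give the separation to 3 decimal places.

107.868° east

Raw difference: -155.684 − 96.448 = -252.132°.
Normalise into (−180°, 180°]: -252.132° + 360° = 107.868°.
Positive ⇒ the second point lies to the east; separation 107.868°.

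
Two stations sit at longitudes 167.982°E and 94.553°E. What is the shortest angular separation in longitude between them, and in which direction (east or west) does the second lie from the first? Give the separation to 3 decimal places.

Raw difference: 94.553 − 167.982 = -73.429°.
Normalise into (−180°, 180°]: -73.429° stays -73.429°.
Negative ⇒ the second point lies to the west; separation 73.429°.

73.429° west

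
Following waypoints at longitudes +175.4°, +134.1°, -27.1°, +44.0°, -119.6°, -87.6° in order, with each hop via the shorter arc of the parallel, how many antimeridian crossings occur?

Leg 1: +175.4° → +134.1°, shortest Δλ = -41.3° (west) — does not cross 180°.
Leg 2: +134.1° → -27.1°, shortest Δλ = -161.2° (west) — does not cross 180°.
Leg 3: -27.1° → +44.0°, shortest Δλ = 71.1° (east) — does not cross 180°.
Leg 4: +44.0° → -119.6°, shortest Δλ = -163.6° (west) — does not cross 180°.
Leg 5: -119.6° → -87.6°, shortest Δλ = 32.0° (east) — does not cross 180°.
Total crossings: 0.

0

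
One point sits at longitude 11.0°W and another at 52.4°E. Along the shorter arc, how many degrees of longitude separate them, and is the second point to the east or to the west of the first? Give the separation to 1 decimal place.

Raw difference: 52.4 − -11.0 = 63.4°.
Normalise into (−180°, 180°]: 63.4° stays 63.4°.
Positive ⇒ the second point lies to the east; separation 63.4°.

63.4° east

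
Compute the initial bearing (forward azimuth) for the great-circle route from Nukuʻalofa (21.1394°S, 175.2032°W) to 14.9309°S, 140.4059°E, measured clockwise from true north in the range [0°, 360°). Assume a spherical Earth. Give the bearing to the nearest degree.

Δλ = 140.4059 − -175.2032 = 315.6091°; wrapped into (−180°, 180°]: -44.3909°.
θ = atan2( sin Δλ · cos φ₂ , cos φ₁ · sin φ₂ − sin φ₁ · cos φ₂ · cos Δλ )
  = atan2(-0.67593, 0.00869) = -89.263° → normalised to [0°, 360°): 270.737°.

271°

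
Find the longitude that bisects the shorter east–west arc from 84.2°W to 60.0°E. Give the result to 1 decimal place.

12.1°W

Signed shortest Δλ from -84.2° to +60.0° is +144.2°.
Midpoint longitude = -84.2° + (+144.2°)/2 = -84.2° + 72.1° = -12.1°.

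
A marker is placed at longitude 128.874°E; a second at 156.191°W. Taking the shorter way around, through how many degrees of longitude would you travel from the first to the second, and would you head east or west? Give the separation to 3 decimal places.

Raw difference: -156.191 − 128.874 = -285.065°.
Normalise into (−180°, 180°]: -285.065° + 360° = 74.935°.
Positive ⇒ the second point lies to the east; separation 74.935°.

74.935° east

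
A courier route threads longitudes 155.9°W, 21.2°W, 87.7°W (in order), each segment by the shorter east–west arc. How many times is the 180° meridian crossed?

Leg 1: -155.9° → -21.2°, shortest Δλ = 134.7° (east) — does not cross 180°.
Leg 2: -21.2° → -87.7°, shortest Δλ = -66.5° (west) — does not cross 180°.
Total crossings: 0.

0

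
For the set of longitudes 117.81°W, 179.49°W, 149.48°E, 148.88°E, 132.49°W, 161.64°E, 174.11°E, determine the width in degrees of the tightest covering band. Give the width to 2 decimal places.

Sort the longitudes: -179.49°, -132.49°, -117.81°, +148.88°, +149.48°, +161.64°, +174.11°.
Eastward gaps between consecutive values (wrapping around): 47.00°, 14.68°, 266.69°, 0.60°, 12.16°, 12.47°, 6.40°.
Largest gap = 266.69° ⇒ minimal covering band is its complement: 360° − 266.69° = 93.31°.
Band runs from +148.88° eastward to -117.81°, crossing the antimeridian.

93.31°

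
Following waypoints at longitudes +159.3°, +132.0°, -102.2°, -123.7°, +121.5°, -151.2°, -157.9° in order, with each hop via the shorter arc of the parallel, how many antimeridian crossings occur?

Leg 1: +159.3° → +132.0°, shortest Δλ = -27.3° (west) — does not cross 180°.
Leg 2: +132.0° → -102.2°, shortest Δλ = 125.8° (east) — crosses 180°.
Leg 3: -102.2° → -123.7°, shortest Δλ = -21.5° (west) — does not cross 180°.
Leg 4: -123.7° → +121.5°, shortest Δλ = -114.8° (west) — crosses 180°.
Leg 5: +121.5° → -151.2°, shortest Δλ = 87.3° (east) — crosses 180°.
Leg 6: -151.2° → -157.9°, shortest Δλ = -6.7° (west) — does not cross 180°.
Total crossings: 3.

3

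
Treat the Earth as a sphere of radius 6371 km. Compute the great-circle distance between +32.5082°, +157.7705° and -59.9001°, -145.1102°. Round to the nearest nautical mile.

6221 nmi

Δλ = -145.1102 − 157.7705 = -302.8807°; wrapped into (−180°, 180°]: 57.1193°.
Δφ = -59.9001 − 32.5082 = -92.4083°.
a = sin²(Δφ/2) + cos φ₁ · cos φ₂ · sin²(Δλ/2) = 0.617673.
c = 2·atan2(√a, √(1−a)) = 1.80837 rad → d = 6371·c ≈ 11521.13 km ≈ 6220.91 nmi.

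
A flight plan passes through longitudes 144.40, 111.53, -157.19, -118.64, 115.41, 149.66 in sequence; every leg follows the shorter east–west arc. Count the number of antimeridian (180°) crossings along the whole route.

2

Leg 1: +144.40° → +111.53°, shortest Δλ = -32.87° (west) — does not cross 180°.
Leg 2: +111.53° → -157.19°, shortest Δλ = 91.28° (east) — crosses 180°.
Leg 3: -157.19° → -118.64°, shortest Δλ = 38.55° (east) — does not cross 180°.
Leg 4: -118.64° → +115.41°, shortest Δλ = -125.95° (west) — crosses 180°.
Leg 5: +115.41° → +149.66°, shortest Δλ = 34.25° (east) — does not cross 180°.
Total crossings: 2.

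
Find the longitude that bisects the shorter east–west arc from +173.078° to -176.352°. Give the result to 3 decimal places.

Signed shortest Δλ from +173.078° to -176.352° is +10.570°.
Midpoint longitude = +173.078° + (+10.570°)/2 = +173.078° + 5.285° = +178.363°.
(The naïve average (+173.078 + -176.352)/2 = -1.637° is on the wrong side of the globe.)

+178.363°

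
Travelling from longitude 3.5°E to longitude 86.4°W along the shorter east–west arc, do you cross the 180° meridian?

No

Signed shortest Δλ = ((-86.4 − 3.5 + 180) mod 360) − 180 = -89.9°.
Going west by 89.9° from +3.5° reaches -86.4° without touching 180°.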